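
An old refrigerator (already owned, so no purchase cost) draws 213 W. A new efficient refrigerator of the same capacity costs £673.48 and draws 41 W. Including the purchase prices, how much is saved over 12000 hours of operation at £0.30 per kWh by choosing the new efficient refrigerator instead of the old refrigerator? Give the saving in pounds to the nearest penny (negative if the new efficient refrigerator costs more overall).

old refrigerator: £0.00 + (213/1000) kW × 12000 h × £0.30 = £0.00 + £766.8 = £766.8
new efficient refrigerator: £673.48 + (41/1000) kW × 12000 h × £0.30 = £673.48 + £147.6 = £821.08
Saving = £766.8 − £821.08 = −£54.28

-£54.28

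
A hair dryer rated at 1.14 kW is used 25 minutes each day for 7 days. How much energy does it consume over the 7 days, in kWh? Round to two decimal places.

Runtime = 25 min × 7 = 175 min = 2.916666… h
Energy = 1.14 kW × 2.916666… h = 3.325 kWh ≈ 3.33 kWh

3.33 kWh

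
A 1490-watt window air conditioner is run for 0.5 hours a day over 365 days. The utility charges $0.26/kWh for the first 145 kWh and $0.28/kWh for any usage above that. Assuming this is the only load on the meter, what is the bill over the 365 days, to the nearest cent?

Runtime = 0.5 h/day × 365 days = 182.5 h
Energy = 1.49 kW × 182.5 h = 271.925 kWh
Tier 1 (0–145 kWh): 145 × $0.26 = $37.7
Above 145 kWh: 126.925 × $0.28 = $35.539
Bill = $73.24

$73.24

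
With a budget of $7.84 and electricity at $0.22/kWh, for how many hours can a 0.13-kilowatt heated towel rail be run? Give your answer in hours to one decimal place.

274.1 h

Energy available = $7.84 ÷ $0.22/kWh = 35.6364 kWh
Hours = 35.6364 kWh ÷ 0.13 kW = 274.1 h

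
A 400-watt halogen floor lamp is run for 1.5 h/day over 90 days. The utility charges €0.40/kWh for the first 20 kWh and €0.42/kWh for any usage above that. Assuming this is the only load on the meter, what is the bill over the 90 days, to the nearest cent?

€22.28

Runtime = 1.5 h/day × 90 days = 135 h
Energy = 0.4 kW × 135 h = 54 kWh
Tier 1 (0–20 kWh): 20 × €0.40 = €8
Above 20 kWh: 34 × €0.42 = €14.28
Bill = €22.28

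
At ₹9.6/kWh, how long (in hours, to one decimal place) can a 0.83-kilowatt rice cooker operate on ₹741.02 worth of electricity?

93.0 h

Energy available = ₹741.02 ÷ ₹9.6/kWh = 77.1896 kWh
Hours = 77.1896 kWh ÷ 0.83 kW = 93.0 h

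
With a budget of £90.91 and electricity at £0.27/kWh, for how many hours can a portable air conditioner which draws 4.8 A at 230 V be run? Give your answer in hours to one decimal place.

Power = 4.8 A × 230 V = 1104 W = 1.104 kW
Energy available = £90.91 ÷ £0.27/kWh = 336.7037 kWh
Hours = 336.7037 kWh ÷ 1.104 kW = 305.0 h

305.0 h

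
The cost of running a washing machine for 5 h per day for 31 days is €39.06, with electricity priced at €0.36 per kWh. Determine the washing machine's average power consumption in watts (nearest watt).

700 W

Energy = €39.06 ÷ €0.36/kWh = 108.5 kWh
Runtime = 5 h/day × 31 days = 155 h
Power = 108.5 kWh ÷ 155 h = 0.7 kW = 700 W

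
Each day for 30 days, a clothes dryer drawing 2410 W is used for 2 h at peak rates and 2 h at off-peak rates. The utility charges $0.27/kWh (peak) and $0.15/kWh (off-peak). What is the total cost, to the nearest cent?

Peak energy = 2.41 kW × 2 h × 30 = 144.6 kWh
Off-peak energy = 2.41 kW × 2 h × 30 = 144.6 kWh
Cost = 144.6 × $0.27 + 144.6 × $0.15 = $39.042 + $21.69 = $60.73

$60.73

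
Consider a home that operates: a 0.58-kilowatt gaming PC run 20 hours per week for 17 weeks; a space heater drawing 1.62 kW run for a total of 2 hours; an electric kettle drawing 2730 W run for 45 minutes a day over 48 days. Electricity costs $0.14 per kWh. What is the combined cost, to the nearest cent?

gaming PC: Runtime = 20 h/week × 17 weeks = 340 h
gaming PC: 0.58 kW × 340 h = 197.2 kWh
space heater: 1.62 kW × 2 h = 3.24 kWh
electric kettle: Runtime = 45 min × 48 = 2160 min = 36 h
electric kettle: 2.73 kW × 36 h = 98.28 kWh
Total energy = 298.72 kWh
Cost = 298.72 × $0.14 = $41.82

$41.82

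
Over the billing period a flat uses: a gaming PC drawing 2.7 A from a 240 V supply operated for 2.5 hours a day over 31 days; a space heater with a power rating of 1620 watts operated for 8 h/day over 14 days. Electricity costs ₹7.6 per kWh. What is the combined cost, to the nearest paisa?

gaming PC: Power = 2.7 A × 240 V = 648 W = 0.648 kW
gaming PC: Runtime = 2.5 h/day × 31 days = 77.5 h
gaming PC: 0.648 kW × 77.5 h = 50.22 kWh
space heater: Runtime = 8 h/day × 14 days = 112 h
space heater: 1.62 kW × 112 h = 181.44 kWh
Total energy = 231.66 kWh
Cost = 231.66 × ₹7.6 = ₹1760.62

₹1760.62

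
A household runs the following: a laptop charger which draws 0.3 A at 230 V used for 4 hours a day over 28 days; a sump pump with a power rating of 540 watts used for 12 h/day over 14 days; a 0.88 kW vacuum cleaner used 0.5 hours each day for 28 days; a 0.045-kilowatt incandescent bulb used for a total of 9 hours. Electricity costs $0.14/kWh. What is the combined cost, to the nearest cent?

laptop charger: Power = 0.3 A × 230 V = 69 W = 0.069 kW
laptop charger: Runtime = 4 h/day × 28 days = 112 h
laptop charger: 0.069 kW × 112 h = 7.728 kWh
sump pump: Runtime = 12 h/day × 14 days = 168 h
sump pump: 0.54 kW × 168 h = 90.72 kWh
vacuum cleaner: Runtime = 0.5 h/day × 28 days = 14 h
vacuum cleaner: 0.88 kW × 14 h = 12.32 kWh
incandescent bulb: 0.045 kW × 9 h = 0.405 kWh
Total energy = 111.173 kWh
Cost = 111.173 × $0.14 = $15.56

$15.56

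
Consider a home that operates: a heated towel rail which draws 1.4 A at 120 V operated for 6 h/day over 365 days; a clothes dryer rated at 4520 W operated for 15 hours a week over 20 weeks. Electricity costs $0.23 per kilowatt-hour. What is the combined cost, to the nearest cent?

heated towel rail: Power = 1.4 A × 120 V = 168 W = 0.168 kW
heated towel rail: Runtime = 6 h/day × 365 days = 2190 h
heated towel rail: 0.168 kW × 2190 h = 367.92 kWh
clothes dryer: Runtime = 15 h/week × 20 weeks = 300 h
clothes dryer: 4.52 kW × 300 h = 1356 kWh
Total energy = 1723.92 kWh
Cost = 1723.92 × $0.23 = $396.50

$396.50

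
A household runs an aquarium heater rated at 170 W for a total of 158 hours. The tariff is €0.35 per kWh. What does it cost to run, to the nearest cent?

Energy = 0.17 kW × 158 h = 26.86 kWh
Cost = 26.86 kWh × €0.35/kWh = €9.40

€9.40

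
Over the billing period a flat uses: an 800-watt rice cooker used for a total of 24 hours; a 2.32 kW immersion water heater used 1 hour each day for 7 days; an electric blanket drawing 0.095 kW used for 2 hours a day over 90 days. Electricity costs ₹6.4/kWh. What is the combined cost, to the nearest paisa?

rice cooker: 0.8 kW × 24 h = 19.2 kWh
immersion water heater: Runtime = 1 h/day × 7 days = 7 h
immersion water heater: 2.32 kW × 7 h = 16.24 kWh
electric blanket: Runtime = 2 h/day × 90 days = 180 h
electric blanket: 0.095 kW × 180 h = 17.1 kWh
Total energy = 52.54 kWh
Cost = 52.54 × ₹6.4 = ₹336.26

₹336.26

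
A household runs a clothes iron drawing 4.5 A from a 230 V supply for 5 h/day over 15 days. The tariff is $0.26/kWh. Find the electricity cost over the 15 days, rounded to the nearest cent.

$20.18

Power = 4.5 A × 230 V = 1035 W = 1.035 kW
Runtime = 5 h/day × 15 days = 75 h
Energy = 1.035 kW × 75 h = 77.625 kWh
Cost = 77.625 kWh × $0.26/kWh = $20.18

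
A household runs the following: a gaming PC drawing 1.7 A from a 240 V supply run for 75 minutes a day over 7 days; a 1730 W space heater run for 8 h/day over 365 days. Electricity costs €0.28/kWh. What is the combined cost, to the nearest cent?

€1415.45

gaming PC: Power = 1.7 A × 240 V = 408 W = 0.408 kW
gaming PC: Runtime = 75 min × 7 = 525 min = 8.75 h
gaming PC: 0.408 kW × 8.75 h = 3.57 kWh
space heater: Runtime = 8 h/day × 365 days = 2920 h
space heater: 1.73 kW × 2920 h = 5051.6 kWh
Total energy = 5055.17 kWh
Cost = 5055.17 × €0.28 = €1415.45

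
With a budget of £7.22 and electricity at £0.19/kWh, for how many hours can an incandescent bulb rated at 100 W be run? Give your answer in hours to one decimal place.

Energy available = £7.22 ÷ £0.19/kWh = 38 kWh
Hours = 38 kWh ÷ 0.1 kW = 380.0 h

380.0 h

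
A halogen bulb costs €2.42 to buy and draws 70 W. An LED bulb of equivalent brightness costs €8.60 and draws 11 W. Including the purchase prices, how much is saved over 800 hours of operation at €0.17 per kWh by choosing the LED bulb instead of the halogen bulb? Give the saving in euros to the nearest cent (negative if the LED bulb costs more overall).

halogen bulb: €2.42 + (70/1000) kW × 800 h × €0.17 = €2.42 + €9.52 = €11.94
LED bulb: €8.60 + (11/1000) kW × 800 h × €0.17 = €8.60 + €1.496 = €10.096
Saving = €11.94 − €10.096 = €1.844 → €1.84

€1.84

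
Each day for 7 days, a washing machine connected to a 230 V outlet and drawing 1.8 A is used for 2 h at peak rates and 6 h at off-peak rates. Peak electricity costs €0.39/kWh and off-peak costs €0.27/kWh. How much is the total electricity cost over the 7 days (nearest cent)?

Power = 1.8 A × 230 V = 414 W = 0.414 kW
Peak energy = 0.414 kW × 2 h × 7 = 5.796 kWh
Off-peak energy = 0.414 kW × 6 h × 7 = 17.388 kWh
Cost = 5.796 × €0.39 + 17.388 × €0.27 = €2.26044 + €4.69476 = €6.96

€6.96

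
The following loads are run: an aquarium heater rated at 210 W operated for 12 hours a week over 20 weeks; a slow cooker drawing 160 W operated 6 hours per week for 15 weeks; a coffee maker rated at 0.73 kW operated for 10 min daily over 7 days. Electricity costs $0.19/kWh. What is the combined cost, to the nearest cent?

aquarium heater: Runtime = 12 h/week × 20 weeks = 240 h
aquarium heater: 0.21 kW × 240 h = 50.4 kWh
slow cooker: Runtime = 6 h/week × 15 weeks = 90 h
slow cooker: 0.16 kW × 90 h = 14.4 kWh
coffee maker: Runtime = 10 min × 7 = 70 min = 1.166666… h
coffee maker: 0.73 kW × 1.166666… h = 0.851666… kWh
Total energy = 65.651666… kWh
Cost = 65.651666… × $0.19 = $12.47

$12.47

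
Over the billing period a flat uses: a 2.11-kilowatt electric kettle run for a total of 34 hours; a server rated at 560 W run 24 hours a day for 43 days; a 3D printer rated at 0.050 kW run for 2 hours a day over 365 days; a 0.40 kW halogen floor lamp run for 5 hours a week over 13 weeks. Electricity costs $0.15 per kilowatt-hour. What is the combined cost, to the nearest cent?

electric kettle: 2.11 kW × 34 h = 71.74 kWh
server: Runtime = 24 h × 43 = 1032 h
server: 0.56 kW × 1032 h = 577.92 kWh
3D printer: Runtime = 2 h/day × 365 days = 730 h
3D printer: 0.05 kW × 730 h = 36.5 kWh
halogen floor lamp: Runtime = 5 h/week × 13 weeks = 65 h
halogen floor lamp: 0.4 kW × 65 h = 26 kWh
Total energy = 712.16 kWh
Cost = 712.16 × $0.15 = $106.82

$106.82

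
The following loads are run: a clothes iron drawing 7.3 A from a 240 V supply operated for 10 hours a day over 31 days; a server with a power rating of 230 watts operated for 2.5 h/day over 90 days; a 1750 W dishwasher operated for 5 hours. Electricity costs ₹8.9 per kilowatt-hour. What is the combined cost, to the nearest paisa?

clothes iron: Power = 7.3 A × 240 V = 1752 W = 1.752 kW
clothes iron: Runtime = 10 h/day × 31 days = 310 h
clothes iron: 1.752 kW × 310 h = 543.12 kWh
server: Runtime = 2.5 h/day × 90 days = 225 h
server: 0.23 kW × 225 h = 51.75 kWh
dishwasher: 1.75 kW × 5 h = 8.75 kWh
Total energy = 603.62 kWh
Cost = 603.62 × ₹8.9 = ₹5372.22

₹5372.22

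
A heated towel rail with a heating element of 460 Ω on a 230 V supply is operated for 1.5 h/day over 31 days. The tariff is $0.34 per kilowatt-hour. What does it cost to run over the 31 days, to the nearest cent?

Power = V²/R = 230²/460 = 115 W = 0.115 kW
Runtime = 1.5 h/day × 31 days = 46.5 h
Energy = 0.115 kW × 46.5 h = 5.3475 kWh
Cost = 5.3475 kWh × $0.34/kWh = $1.82

$1.82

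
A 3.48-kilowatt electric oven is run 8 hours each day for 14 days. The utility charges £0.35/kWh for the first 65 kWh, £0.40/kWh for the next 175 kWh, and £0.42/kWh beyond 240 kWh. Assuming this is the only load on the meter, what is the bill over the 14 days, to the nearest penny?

Runtime = 8 h/day × 14 days = 112 h
Energy = 3.48 kW × 112 h = 389.76 kWh
Tier 1 (0–65 kWh): 65 × £0.35 = £22.75
Tier 2 (65–240 kWh): 175 × £0.40 = £70
Above 240 kWh: 149.76 × £0.42 = £62.8992
Bill = £155.65

£155.65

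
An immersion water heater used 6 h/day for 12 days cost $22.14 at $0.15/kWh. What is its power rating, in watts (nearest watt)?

2050 W

Energy = $22.14 ÷ $0.15/kWh = 147.6 kWh
Runtime = 6 h/day × 12 days = 72 h
Power = 147.6 kWh ÷ 72 h = 2.05 kW = 2050 W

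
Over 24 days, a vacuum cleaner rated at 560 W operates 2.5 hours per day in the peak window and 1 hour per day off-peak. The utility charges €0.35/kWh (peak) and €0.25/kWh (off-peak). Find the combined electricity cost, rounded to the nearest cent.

€15.12

Peak energy = 0.56 kW × 2.5 h × 24 = 33.6 kWh
Off-peak energy = 0.56 kW × 1 h × 24 = 13.44 kWh
Cost = 33.6 × €0.35 + 13.44 × €0.25 = €11.76 + €3.36 = €15.12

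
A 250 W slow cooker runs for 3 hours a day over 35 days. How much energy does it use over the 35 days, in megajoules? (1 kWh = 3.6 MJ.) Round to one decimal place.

94.5 MJ

Runtime = 3 h/day × 35 days = 105 h
Energy = 0.25 kW × 105 h = 26.25 kWh
= 26.25 × 3.6 MJ = 94.5 MJ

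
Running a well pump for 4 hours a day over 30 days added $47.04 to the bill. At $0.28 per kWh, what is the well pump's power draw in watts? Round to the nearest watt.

1400 W

Energy = $47.04 ÷ $0.28/kWh = 168 kWh
Runtime = 4 h/day × 30 days = 120 h
Power = 168 kWh ÷ 120 h = 1.4 kW = 1400 W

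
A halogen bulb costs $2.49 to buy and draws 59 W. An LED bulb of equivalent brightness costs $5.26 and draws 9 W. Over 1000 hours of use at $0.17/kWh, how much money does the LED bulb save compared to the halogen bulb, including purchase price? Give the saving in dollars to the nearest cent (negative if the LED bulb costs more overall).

$5.73

halogen bulb: $2.49 + (59/1000) kW × 1000 h × $0.17 = $2.49 + $10.03 = $12.52
LED bulb: $5.26 + (9/1000) kW × 1000 h × $0.17 = $5.26 + $1.53 = $6.79
Saving = $12.52 − $6.79 = $5.73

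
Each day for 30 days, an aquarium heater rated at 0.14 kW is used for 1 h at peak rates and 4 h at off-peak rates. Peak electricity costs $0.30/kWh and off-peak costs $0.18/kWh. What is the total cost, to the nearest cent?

Peak energy = 0.14 kW × 1 h × 30 = 4.2 kWh
Off-peak energy = 0.14 kW × 4 h × 30 = 16.8 kWh
Cost = 4.2 × $0.30 + 16.8 × $0.18 = $1.26 + $3.024 = $4.28

$4.28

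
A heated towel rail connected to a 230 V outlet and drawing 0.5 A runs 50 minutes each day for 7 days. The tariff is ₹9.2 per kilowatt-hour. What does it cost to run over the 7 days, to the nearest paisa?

Power = 0.5 A × 230 V = 115 W = 0.115 kW
Runtime = 50 min × 7 = 350 min = 5.833333… h
Energy = 0.115 kW × 5.833333… h = 0.670833… kWh
Cost = 0.670833… kWh × ₹9.2/kWh = ₹6.17

₹6.17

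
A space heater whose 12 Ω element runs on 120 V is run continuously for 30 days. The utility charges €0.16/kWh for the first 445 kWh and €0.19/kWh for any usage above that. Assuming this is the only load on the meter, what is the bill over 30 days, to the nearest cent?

€150.81

Power = V²/R = 120²/12 = 1200 W = 1.2 kW
Runtime = 24 h × 30 = 720 h
Energy = 1.2 kW × 720 h = 864 kWh
Tier 1 (0–445 kWh): 445 × €0.16 = €71.2
Above 445 kWh: 419 × €0.19 = €79.61
Bill = €150.81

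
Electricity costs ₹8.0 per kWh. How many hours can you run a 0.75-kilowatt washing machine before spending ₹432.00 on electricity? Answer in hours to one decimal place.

Energy available = ₹432.00 ÷ ₹8.0/kWh = 54 kWh
Hours = 54 kWh ÷ 0.75 kW = 72.0 h

72.0 h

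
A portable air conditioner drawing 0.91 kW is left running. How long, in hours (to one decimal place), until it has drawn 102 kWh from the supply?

Hours = 102 kWh ÷ 0.91 kW = 112.1 h

112.1 h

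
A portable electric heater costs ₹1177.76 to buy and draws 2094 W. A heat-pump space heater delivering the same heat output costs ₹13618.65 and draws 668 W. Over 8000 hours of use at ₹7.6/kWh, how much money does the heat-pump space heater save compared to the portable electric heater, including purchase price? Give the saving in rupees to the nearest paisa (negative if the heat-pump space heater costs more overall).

portable electric heater: ₹1177.76 + (2094/1000) kW × 8000 h × ₹7.6 = ₹1177.76 + ₹127315.2 = ₹128492.96
heat-pump space heater: ₹13618.65 + (668/1000) kW × 8000 h × ₹7.6 = ₹13618.65 + ₹40614.4 = ₹54233.05
Saving = ₹128492.96 − ₹54233.05 = ₹74259.91

₹74259.91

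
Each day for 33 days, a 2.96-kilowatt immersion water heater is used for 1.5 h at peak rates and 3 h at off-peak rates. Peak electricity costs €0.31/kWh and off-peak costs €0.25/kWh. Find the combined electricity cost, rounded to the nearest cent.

€118.68

Peak energy = 2.96 kW × 1.5 h × 33 = 146.52 kWh
Off-peak energy = 2.96 kW × 3 h × 33 = 293.04 kWh
Cost = 146.52 × €0.31 + 293.04 × €0.25 = €45.4212 + €73.26 = €118.68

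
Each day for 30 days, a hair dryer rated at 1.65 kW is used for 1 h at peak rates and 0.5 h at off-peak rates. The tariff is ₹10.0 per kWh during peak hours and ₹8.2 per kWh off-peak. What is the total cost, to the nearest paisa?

Peak energy = 1.65 kW × 1 h × 30 = 49.5 kWh
Off-peak energy = 1.65 kW × 0.5 h × 30 = 24.75 kWh
Cost = 49.5 × ₹10.0 + 24.75 × ₹8.2 = ₹495 + ₹202.95 = ₹697.95

₹697.95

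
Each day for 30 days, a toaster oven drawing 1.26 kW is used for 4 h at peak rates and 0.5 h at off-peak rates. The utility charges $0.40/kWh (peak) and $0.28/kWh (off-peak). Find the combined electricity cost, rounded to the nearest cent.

$65.77

Peak energy = 1.26 kW × 4 h × 30 = 151.2 kWh
Off-peak energy = 1.26 kW × 0.5 h × 30 = 18.9 kWh
Cost = 151.2 × $0.40 + 18.9 × $0.28 = $60.48 + $5.292 = $65.77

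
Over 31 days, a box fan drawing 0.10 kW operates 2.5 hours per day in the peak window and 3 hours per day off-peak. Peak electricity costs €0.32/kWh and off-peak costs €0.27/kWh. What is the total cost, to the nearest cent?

Peak energy = 0.1 kW × 2.5 h × 31 = 7.75 kWh
Off-peak energy = 0.1 kW × 3 h × 31 = 9.3 kWh
Cost = 7.75 × €0.32 + 9.3 × €0.27 = €2.48 + €2.511 = €4.99

€4.99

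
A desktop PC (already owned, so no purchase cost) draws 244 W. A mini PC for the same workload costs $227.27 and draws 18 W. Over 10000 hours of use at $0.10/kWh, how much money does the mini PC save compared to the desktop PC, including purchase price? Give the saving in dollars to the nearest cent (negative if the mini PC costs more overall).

desktop PC: $0.00 + (244/1000) kW × 10000 h × $0.10 = $0.00 + $244 = $244
mini PC: $227.27 + (18/1000) kW × 10000 h × $0.10 = $227.27 + $18 = $245.27
Saving = $244 − $245.27 = −$1.27

-$1.27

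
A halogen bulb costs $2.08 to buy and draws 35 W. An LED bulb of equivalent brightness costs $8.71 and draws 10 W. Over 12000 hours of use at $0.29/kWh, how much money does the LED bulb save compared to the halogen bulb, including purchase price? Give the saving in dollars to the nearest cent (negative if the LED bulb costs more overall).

halogen bulb: $2.08 + (35/1000) kW × 12000 h × $0.29 = $2.08 + $121.8 = $123.88
LED bulb: $8.71 + (10/1000) kW × 12000 h × $0.29 = $8.71 + $34.8 = $43.51
Saving = $123.88 − $43.51 = $80.37

$80.37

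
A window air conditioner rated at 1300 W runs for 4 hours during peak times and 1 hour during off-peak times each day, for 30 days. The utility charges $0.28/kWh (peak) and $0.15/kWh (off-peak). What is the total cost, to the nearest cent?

$49.53

Peak energy = 1.3 kW × 4 h × 30 = 156 kWh
Off-peak energy = 1.3 kW × 1 h × 30 = 39 kWh
Cost = 156 × $0.28 + 39 × $0.15 = $43.68 + $5.85 = $49.53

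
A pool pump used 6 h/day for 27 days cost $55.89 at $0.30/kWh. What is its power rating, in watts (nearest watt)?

Energy = $55.89 ÷ $0.30/kWh = 186.3 kWh
Runtime = 6 h/day × 27 days = 162 h
Power = 186.3 kWh ÷ 162 h = 1.15 kW = 1150 W

1150 W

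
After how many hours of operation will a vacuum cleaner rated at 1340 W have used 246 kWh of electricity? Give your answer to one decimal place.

Hours = 246 kWh ÷ 1.34 kW = 183.6 h

183.6 h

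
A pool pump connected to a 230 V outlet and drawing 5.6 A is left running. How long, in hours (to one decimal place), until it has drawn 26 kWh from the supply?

Power = 5.6 A × 230 V = 1288 W = 1.288 kW
Hours = 26 kWh ÷ 1.288 kW = 20.2 h

20.2 h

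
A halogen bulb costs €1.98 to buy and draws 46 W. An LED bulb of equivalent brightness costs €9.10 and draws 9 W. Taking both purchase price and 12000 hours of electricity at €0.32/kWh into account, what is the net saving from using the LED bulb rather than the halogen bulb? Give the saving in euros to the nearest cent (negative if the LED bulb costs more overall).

€134.96

halogen bulb: €1.98 + (46/1000) kW × 12000 h × €0.32 = €1.98 + €176.64 = €178.62
LED bulb: €9.10 + (9/1000) kW × 12000 h × €0.32 = €9.10 + €34.56 = €43.66
Saving = €178.62 − €43.66 = €134.96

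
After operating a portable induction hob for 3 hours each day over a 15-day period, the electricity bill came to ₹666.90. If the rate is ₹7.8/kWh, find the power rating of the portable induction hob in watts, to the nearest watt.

1900 W

Energy = ₹666.90 ÷ ₹7.8/kWh = 85.5 kWh
Runtime = 3 h/day × 15 days = 45 h
Power = 85.5 kWh ÷ 45 h = 1.9 kW = 1900 W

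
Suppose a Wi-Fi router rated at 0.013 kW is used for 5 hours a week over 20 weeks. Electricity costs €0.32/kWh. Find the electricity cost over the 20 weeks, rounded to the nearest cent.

Runtime = 5 h/week × 20 weeks = 100 h
Energy = 0.013 kW × 100 h = 1.3 kWh
Cost = 1.3 kWh × €0.32/kWh = €0.42

€0.42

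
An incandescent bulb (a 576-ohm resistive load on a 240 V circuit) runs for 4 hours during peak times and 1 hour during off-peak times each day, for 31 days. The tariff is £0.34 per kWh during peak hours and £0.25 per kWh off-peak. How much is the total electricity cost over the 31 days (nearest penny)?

£4.99

Power = V²/R = 240²/576 = 100 W = 0.1 kW
Peak energy = 0.1 kW × 4 h × 31 = 12.4 kWh
Off-peak energy = 0.1 kW × 1 h × 31 = 3.1 kWh
Cost = 12.4 × £0.34 + 3.1 × £0.25 = £4.216 + £0.775 = £4.99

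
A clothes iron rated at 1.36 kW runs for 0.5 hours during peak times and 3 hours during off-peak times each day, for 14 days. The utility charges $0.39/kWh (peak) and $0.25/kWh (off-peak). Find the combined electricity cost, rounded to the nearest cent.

Peak energy = 1.36 kW × 0.5 h × 14 = 9.52 kWh
Off-peak energy = 1.36 kW × 3 h × 14 = 57.12 kWh
Cost = 9.52 × $0.39 + 57.12 × $0.25 = $3.7128 + $14.28 = $17.99

$17.99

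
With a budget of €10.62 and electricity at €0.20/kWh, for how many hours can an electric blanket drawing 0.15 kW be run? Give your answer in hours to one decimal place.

Energy available = €10.62 ÷ €0.20/kWh = 53.1 kWh
Hours = 53.1 kWh ÷ 0.15 kW = 354.0 h

354.0 h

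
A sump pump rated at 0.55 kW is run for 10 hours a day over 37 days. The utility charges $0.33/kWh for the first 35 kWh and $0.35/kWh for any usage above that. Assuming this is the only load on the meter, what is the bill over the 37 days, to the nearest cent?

Runtime = 10 h/day × 37 days = 370 h
Energy = 0.55 kW × 370 h = 203.5 kWh
Tier 1 (0–35 kWh): 35 × $0.33 = $11.55
Above 35 kWh: 168.5 × $0.35 = $58.975
Bill = $70.53

$70.53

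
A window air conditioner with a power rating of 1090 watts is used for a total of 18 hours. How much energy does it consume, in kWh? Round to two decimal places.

19.62 kWh

Energy = 1.09 kW × 18 h = 19.62 kWh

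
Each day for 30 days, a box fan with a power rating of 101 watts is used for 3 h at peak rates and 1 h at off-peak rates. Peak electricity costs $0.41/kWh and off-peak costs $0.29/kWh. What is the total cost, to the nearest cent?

$4.61

Peak energy = 0.101 kW × 3 h × 30 = 9.09 kWh
Off-peak energy = 0.101 kW × 1 h × 30 = 3.03 kWh
Cost = 9.09 × $0.41 + 3.03 × $0.29 = $3.7269 + $0.8787 = $4.61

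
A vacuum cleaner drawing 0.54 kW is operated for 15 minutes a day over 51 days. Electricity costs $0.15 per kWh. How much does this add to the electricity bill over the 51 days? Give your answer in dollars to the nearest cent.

Runtime = 15 min × 51 = 765 min = 12.75 h
Energy = 0.54 kW × 12.75 h = 6.885 kWh
Cost = 6.885 kWh × $0.15/kWh = $1.03

$1.03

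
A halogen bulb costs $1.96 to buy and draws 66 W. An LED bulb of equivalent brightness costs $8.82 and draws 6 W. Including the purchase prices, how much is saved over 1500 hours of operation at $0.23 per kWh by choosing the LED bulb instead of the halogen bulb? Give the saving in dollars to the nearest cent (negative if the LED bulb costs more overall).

halogen bulb: $1.96 + (66/1000) kW × 1500 h × $0.23 = $1.96 + $22.77 = $24.73
LED bulb: $8.82 + (6/1000) kW × 1500 h × $0.23 = $8.82 + $2.07 = $10.89
Saving = $24.73 − $10.89 = $13.84

$13.84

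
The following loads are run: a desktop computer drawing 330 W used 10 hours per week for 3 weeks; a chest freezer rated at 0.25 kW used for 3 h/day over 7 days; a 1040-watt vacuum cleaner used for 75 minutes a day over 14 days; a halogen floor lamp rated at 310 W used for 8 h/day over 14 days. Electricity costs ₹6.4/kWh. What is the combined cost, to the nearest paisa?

₹435.65

desktop computer: Runtime = 10 h/week × 3 weeks = 30 h
desktop computer: 0.33 kW × 30 h = 9.9 kWh
chest freezer: Runtime = 3 h/day × 7 days = 21 h
chest freezer: 0.25 kW × 21 h = 5.25 kWh
vacuum cleaner: Runtime = 75 min × 14 = 1050 min = 17.5 h
vacuum cleaner: 1.04 kW × 17.5 h = 18.2 kWh
halogen floor lamp: Runtime = 8 h/day × 14 days = 112 h
halogen floor lamp: 0.31 kW × 112 h = 34.72 kWh
Total energy = 68.07 kWh
Cost = 68.07 × ₹6.4 = ₹435.65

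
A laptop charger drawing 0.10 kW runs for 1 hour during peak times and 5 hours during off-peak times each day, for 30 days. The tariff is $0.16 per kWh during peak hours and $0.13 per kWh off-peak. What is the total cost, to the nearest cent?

$2.43

Peak energy = 0.1 kW × 1 h × 30 = 3 kWh
Off-peak energy = 0.1 kW × 5 h × 30 = 15 kWh
Cost = 3 × $0.16 + 15 × $0.13 = $0.48 + $1.95 = $2.43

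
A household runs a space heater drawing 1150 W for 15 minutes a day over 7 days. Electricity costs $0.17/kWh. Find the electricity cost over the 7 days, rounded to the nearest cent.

$0.34

Runtime = 15 min × 7 = 105 min = 1.75 h
Energy = 1.15 kW × 1.75 h = 2.0125 kWh
Cost = 2.0125 kWh × $0.17/kWh = $0.34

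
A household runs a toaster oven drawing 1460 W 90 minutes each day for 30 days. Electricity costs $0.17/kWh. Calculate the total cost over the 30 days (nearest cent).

$11.17

Runtime = 90 min × 30 = 2700 min = 45 h
Energy = 1.46 kW × 45 h = 65.7 kWh
Cost = 65.7 kWh × $0.17/kWh = $11.17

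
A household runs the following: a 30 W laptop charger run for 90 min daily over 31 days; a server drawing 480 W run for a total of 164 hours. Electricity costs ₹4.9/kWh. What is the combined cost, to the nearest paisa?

₹392.56

laptop charger: Runtime = 90 min × 31 = 2790 min = 46.5 h
laptop charger: 0.03 kW × 46.5 h = 1.395 kWh
server: 0.48 kW × 164 h = 78.72 kWh
Total energy = 80.115 kWh
Cost = 80.115 × ₹4.9 = ₹392.56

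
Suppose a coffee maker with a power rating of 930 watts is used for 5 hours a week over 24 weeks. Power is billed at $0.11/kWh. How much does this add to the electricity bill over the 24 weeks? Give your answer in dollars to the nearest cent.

$12.28

Runtime = 5 h/week × 24 weeks = 120 h
Energy = 0.93 kW × 120 h = 111.6 kWh
Cost = 111.6 kWh × $0.11/kWh = $12.28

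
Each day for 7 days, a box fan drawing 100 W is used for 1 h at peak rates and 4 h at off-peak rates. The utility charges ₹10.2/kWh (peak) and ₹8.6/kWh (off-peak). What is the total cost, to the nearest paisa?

₹31.22

Peak energy = 0.1 kW × 1 h × 7 = 0.7 kWh
Off-peak energy = 0.1 kW × 4 h × 7 = 2.8 kWh
Cost = 0.7 × ₹10.2 + 2.8 × ₹8.6 = ₹7.14 + ₹24.08 = ₹31.22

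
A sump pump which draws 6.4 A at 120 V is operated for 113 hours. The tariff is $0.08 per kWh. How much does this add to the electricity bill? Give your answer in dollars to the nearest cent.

Power = 6.4 A × 120 V = 768 W = 0.768 kW
Energy = 0.768 kW × 113 h = 86.784 kWh
Cost = 86.784 kWh × $0.08/kWh = $6.94

$6.94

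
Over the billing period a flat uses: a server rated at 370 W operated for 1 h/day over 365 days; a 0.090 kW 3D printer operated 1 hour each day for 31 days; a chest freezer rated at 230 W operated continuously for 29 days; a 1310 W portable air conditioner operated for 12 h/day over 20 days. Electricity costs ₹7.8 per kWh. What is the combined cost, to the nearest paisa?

₹4776.10

server: Runtime = 1 h/day × 365 days = 365 h
server: 0.37 kW × 365 h = 135.05 kWh
3D printer: Runtime = 1 h/day × 31 days = 31 h
3D printer: 0.09 kW × 31 h = 2.79 kWh
chest freezer: Runtime = 24 h × 29 = 696 h
chest freezer: 0.23 kW × 696 h = 160.08 kWh
portable air conditioner: Runtime = 12 h/day × 20 days = 240 h
portable air conditioner: 1.31 kW × 240 h = 314.4 kWh
Total energy = 612.32 kWh
Cost = 612.32 × ₹7.8 = ₹4776.10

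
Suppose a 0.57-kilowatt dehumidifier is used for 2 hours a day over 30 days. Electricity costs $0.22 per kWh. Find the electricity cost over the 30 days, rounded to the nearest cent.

Runtime = 2 h/day × 30 days = 60 h
Energy = 0.57 kW × 60 h = 34.2 kWh
Cost = 34.2 kWh × $0.22/kWh = $7.52

$7.52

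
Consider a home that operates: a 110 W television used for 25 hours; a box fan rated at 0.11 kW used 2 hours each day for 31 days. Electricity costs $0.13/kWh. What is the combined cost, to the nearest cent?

$1.24

television: 0.11 kW × 25 h = 2.75 kWh
box fan: Runtime = 2 h/day × 31 days = 62 h
box fan: 0.11 kW × 62 h = 6.82 kWh
Total energy = 9.57 kWh
Cost = 9.57 × $0.13 = $1.24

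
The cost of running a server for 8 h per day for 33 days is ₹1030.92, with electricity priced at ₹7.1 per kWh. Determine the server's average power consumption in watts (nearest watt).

Energy = ₹1030.92 ÷ ₹7.1/kWh = 145.2 kWh
Runtime = 8 h/day × 33 days = 264 h
Power = 145.2 kWh ÷ 264 h = 0.55 kW = 550 W

550 W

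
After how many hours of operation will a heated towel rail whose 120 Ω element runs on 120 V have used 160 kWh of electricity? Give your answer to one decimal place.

1333.3 h

Power = V²/R = 120²/120 = 120 W = 0.12 kW
Hours = 160 kWh ÷ 0.12 kW = 1333.3 h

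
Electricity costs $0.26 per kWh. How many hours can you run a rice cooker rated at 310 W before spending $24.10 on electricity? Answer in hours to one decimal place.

Energy available = $24.10 ÷ $0.26/kWh = 92.6923 kWh
Hours = 92.6923 kWh ÷ 0.31 kW = 299.0 h

299.0 h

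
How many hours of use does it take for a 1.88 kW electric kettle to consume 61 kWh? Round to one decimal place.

Hours = 61 kWh ÷ 1.88 kW = 32.4 h

32.4 h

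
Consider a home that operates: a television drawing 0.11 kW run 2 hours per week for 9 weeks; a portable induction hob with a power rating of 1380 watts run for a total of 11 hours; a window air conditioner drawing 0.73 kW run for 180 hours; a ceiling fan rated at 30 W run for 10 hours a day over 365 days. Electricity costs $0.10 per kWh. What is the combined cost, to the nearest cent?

television: Runtime = 2 h/week × 9 weeks = 18 h
television: 0.11 kW × 18 h = 1.98 kWh
portable induction hob: 1.38 kW × 11 h = 15.18 kWh
window air conditioner: 0.73 kW × 180 h = 131.4 kWh
ceiling fan: Runtime = 10 h/day × 365 days = 3650 h
ceiling fan: 0.03 kW × 3650 h = 109.5 kWh
Total energy = 258.06 kWh
Cost = 258.06 × $0.10 = $25.81

$25.81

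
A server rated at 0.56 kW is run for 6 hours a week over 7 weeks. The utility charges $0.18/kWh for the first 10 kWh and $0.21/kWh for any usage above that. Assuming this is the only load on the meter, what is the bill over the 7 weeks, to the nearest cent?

Runtime = 6 h/week × 7 weeks = 42 h
Energy = 0.56 kW × 42 h = 23.52 kWh
Tier 1 (0–10 kWh): 10 × $0.18 = $1.8
Above 10 kWh: 13.52 × $0.21 = $2.8392
Bill = $4.64

$4.64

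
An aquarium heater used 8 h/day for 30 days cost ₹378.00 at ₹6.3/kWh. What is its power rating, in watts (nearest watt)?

Energy = ₹378.00 ÷ ₹6.3/kWh = 60 kWh
Runtime = 8 h/day × 30 days = 240 h
Power = 60 kWh ÷ 240 h = 0.25 kW = 250 W

250 W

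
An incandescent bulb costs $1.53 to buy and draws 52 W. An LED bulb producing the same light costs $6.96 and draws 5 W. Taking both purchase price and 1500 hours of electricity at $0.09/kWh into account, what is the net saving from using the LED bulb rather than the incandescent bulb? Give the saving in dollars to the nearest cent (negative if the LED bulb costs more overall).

$0.92

incandescent bulb: $1.53 + (52/1000) kW × 1500 h × $0.09 = $1.53 + $7.02 = $8.55
LED bulb: $6.96 + (5/1000) kW × 1500 h × $0.09 = $6.96 + $0.675 = $7.635
Saving = $8.55 − $7.635 = $0.915 → $0.92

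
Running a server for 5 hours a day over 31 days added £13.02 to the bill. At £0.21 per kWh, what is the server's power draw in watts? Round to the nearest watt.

Energy = £13.02 ÷ £0.21/kWh = 62 kWh
Runtime = 5 h/day × 31 days = 155 h
Power = 62 kWh ÷ 155 h = 0.4 kW = 400 W

400 W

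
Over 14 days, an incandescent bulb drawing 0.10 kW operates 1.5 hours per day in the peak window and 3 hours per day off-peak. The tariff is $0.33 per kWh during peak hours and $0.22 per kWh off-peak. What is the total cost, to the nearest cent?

Peak energy = 0.1 kW × 1.5 h × 14 = 2.1 kWh
Off-peak energy = 0.1 kW × 3 h × 14 = 4.2 kWh
Cost = 2.1 × $0.33 + 4.2 × $0.22 = $0.693 + $0.924 = $1.62

$1.62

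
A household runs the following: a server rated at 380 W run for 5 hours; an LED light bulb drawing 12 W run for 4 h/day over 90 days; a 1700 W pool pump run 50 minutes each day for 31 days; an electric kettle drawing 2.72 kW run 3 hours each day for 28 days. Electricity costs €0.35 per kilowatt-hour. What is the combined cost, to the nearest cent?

server: 0.38 kW × 5 h = 1.9 kWh
LED light bulb: Runtime = 4 h/day × 90 days = 360 h
LED light bulb: 0.012 kW × 360 h = 4.32 kWh
pool pump: Runtime = 50 min × 31 = 1550 min = 25.833333… h
pool pump: 1.7 kW × 25.833333… h = 43.916666… kWh
electric kettle: Runtime = 3 h/day × 28 days = 84 h
electric kettle: 2.72 kW × 84 h = 228.48 kWh
Total energy = 278.616666… kWh
Cost = 278.616666… × €0.35 = €97.52

€97.52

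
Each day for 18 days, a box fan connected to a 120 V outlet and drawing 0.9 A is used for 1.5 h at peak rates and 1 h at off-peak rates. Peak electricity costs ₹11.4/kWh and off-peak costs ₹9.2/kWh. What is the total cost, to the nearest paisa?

Power = 0.9 A × 120 V = 108 W = 0.108 kW
Peak energy = 0.108 kW × 1.5 h × 18 = 2.916 kWh
Off-peak energy = 0.108 kW × 1 h × 18 = 1.944 kWh
Cost = 2.916 × ₹11.4 + 1.944 × ₹9.2 = ₹33.2424 + ₹17.8848 = ₹51.13

₹51.13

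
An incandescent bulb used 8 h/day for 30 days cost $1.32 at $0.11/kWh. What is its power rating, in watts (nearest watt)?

Energy = $1.32 ÷ $0.11/kWh = 12 kWh
Runtime = 8 h/day × 30 days = 240 h
Power = 12 kWh ÷ 240 h = 0.05 kW = 50 W

50 W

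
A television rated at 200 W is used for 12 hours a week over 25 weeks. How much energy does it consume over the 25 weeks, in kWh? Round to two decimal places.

Runtime = 12 h/week × 25 weeks = 300 h
Energy = 0.2 kW × 300 h = 60 kWh

60.00 kWh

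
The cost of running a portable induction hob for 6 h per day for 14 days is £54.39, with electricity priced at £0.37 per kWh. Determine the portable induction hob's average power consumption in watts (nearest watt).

Energy = £54.39 ÷ £0.37/kWh = 147 kWh
Runtime = 6 h/day × 14 days = 84 h
Power = 147 kWh ÷ 84 h = 1.75 kW = 1750 W

1750 W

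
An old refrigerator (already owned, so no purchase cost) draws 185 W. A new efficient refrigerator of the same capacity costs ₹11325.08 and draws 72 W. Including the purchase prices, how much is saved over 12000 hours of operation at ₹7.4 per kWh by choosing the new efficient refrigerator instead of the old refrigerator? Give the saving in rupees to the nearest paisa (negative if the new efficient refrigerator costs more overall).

old refrigerator: ₹0.00 + (185/1000) kW × 12000 h × ₹7.4 = ₹0.00 + ₹16428 = ₹16428
new efficient refrigerator: ₹11325.08 + (72/1000) kW × 12000 h × ₹7.4 = ₹11325.08 + ₹6393.6 = ₹17718.68
Saving = ₹16428 − ₹17718.68 = −₹1290.68

-₹1290.68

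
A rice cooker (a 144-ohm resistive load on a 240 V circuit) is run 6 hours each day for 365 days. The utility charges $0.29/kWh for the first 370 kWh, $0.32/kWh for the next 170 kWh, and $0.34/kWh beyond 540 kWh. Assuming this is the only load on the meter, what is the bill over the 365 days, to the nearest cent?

$275.94

Power = V²/R = 240²/144 = 400 W = 0.4 kW
Runtime = 6 h/day × 365 days = 2190 h
Energy = 0.4 kW × 2190 h = 876 kWh
Tier 1 (0–370 kWh): 370 × $0.29 = $107.3
Tier 2 (370–540 kWh): 170 × $0.32 = $54.4
Above 540 kWh: 336 × $0.34 = $114.24
Bill = $275.94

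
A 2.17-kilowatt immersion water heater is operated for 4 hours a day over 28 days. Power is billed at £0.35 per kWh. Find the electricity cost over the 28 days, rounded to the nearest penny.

£85.06

Runtime = 4 h/day × 28 days = 112 h
Energy = 2.17 kW × 112 h = 243.04 kWh
Cost = 243.04 kWh × £0.35/kWh = £85.06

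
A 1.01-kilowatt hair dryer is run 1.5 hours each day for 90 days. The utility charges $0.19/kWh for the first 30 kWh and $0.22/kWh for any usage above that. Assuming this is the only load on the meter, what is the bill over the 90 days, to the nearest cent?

$29.10

Runtime = 1.5 h/day × 90 days = 135 h
Energy = 1.01 kW × 135 h = 136.35 kWh
Tier 1 (0–30 kWh): 30 × $0.19 = $5.7
Above 30 kWh: 106.35 × $0.22 = $23.397
Bill = $29.10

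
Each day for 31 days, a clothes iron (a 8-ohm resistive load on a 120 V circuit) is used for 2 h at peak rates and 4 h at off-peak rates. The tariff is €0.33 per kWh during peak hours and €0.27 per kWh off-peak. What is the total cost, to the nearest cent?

Power = V²/R = 120²/8 = 1800 W = 1.8 kW
Peak energy = 1.8 kW × 2 h × 31 = 111.6 kWh
Off-peak energy = 1.8 kW × 4 h × 31 = 223.2 kWh
Cost = 111.6 × €0.33 + 223.2 × €0.27 = €36.828 + €60.264 = €97.09

€97.09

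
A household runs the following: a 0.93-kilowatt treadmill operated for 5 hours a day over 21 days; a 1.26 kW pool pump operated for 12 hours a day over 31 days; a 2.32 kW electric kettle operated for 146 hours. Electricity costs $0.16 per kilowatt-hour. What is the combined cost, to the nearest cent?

$144.81

treadmill: Runtime = 5 h/day × 21 days = 105 h
treadmill: 0.93 kW × 105 h = 97.65 kWh
pool pump: Runtime = 12 h/day × 31 days = 372 h
pool pump: 1.26 kW × 372 h = 468.72 kWh
electric kettle: 2.32 kW × 146 h = 338.72 kWh
Total energy = 905.09 kWh
Cost = 905.09 × $0.16 = $144.81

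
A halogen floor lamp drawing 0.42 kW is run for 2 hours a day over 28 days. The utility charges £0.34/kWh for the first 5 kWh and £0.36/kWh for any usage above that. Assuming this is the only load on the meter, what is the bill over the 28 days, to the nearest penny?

Runtime = 2 h/day × 28 days = 56 h
Energy = 0.42 kW × 56 h = 23.52 kWh
Tier 1 (0–5 kWh): 5 × £0.34 = £1.7
Above 5 kWh: 18.52 × £0.36 = £6.6672
Bill = £8.37

£8.37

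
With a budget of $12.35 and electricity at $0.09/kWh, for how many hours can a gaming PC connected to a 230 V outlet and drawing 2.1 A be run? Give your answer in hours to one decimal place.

Power = 2.1 A × 230 V = 483 W = 0.483 kW
Energy available = $12.35 ÷ $0.09/kWh = 137.2222 kWh
Hours = 137.2222 kWh ÷ 0.483 kW = 284.1 h

284.1 h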